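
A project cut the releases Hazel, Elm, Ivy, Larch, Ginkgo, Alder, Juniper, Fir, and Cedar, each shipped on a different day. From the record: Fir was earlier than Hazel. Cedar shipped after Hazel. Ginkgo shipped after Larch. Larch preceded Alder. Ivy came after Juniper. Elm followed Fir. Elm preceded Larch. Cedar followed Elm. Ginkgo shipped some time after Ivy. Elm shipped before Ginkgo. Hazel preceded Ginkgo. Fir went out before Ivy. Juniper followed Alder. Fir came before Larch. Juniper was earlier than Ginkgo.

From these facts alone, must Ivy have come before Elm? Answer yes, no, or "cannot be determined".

Tracing the constraints gives Elm → Larch → Alder → Juniper → Ivy, so Elm must come before Ivy.
That means Ivy cannot be before Elm.

no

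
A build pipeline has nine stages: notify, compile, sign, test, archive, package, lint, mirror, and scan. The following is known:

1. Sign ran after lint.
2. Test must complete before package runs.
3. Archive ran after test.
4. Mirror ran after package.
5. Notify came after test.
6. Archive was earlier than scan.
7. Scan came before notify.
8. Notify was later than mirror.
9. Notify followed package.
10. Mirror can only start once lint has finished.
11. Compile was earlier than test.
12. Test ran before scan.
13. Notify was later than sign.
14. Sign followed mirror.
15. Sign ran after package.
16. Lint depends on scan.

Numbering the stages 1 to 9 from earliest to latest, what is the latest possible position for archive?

Archive must come before lint, mirror, notify, scan, and sign — 5 stages forced after it.
Everything else can be placed before archive in some valid order, so archive can sit as late as position 9 − 5 = 4.

4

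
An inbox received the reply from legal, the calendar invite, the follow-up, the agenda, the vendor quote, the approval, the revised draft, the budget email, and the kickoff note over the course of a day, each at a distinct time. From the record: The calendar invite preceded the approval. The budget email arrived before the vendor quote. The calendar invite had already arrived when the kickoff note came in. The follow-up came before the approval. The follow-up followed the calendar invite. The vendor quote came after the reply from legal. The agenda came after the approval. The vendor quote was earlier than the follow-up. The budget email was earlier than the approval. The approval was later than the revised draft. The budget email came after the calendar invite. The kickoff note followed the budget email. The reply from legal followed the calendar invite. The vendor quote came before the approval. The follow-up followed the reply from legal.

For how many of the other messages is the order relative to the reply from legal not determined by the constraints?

3

Forced before the reply from legal: the calendar invite; forced after the reply from legal: the agenda, the approval, the follow-up, and the vendor quote.
That leaves the budget email, the kickoff note, and the revised draft with no forced order relative to the reply from legal — 3.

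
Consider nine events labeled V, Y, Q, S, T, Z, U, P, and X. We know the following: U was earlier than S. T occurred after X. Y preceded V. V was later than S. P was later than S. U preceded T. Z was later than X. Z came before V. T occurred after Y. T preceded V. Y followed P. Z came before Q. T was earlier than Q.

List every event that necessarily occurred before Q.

P, S, T, U, X, Y, Z

Directly stated before Q: T and Z.
P reaches Q via P → Y → T → Q.
S reaches Q via S → P → Y → T → Q.
U reaches Q via U → T → Q.
Likewise X and Y each reach Q by chaining the stated constraints.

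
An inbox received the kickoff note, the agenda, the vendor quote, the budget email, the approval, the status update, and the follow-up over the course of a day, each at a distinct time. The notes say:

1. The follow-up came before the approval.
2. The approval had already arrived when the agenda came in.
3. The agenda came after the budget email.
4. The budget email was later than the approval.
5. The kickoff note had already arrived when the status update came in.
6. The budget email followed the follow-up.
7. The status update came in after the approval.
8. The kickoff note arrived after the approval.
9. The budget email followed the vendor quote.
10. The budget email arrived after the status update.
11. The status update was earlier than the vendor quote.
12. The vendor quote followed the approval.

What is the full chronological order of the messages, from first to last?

the follow-up, the approval, the kickoff note, the status update, the vendor quote, the budget email, the agenda

The constraints fix every adjacent pair, so only one ordering works:
the follow-up → the approval → the kickoff note → the status update → the vendor quote → the budget email → the agenda.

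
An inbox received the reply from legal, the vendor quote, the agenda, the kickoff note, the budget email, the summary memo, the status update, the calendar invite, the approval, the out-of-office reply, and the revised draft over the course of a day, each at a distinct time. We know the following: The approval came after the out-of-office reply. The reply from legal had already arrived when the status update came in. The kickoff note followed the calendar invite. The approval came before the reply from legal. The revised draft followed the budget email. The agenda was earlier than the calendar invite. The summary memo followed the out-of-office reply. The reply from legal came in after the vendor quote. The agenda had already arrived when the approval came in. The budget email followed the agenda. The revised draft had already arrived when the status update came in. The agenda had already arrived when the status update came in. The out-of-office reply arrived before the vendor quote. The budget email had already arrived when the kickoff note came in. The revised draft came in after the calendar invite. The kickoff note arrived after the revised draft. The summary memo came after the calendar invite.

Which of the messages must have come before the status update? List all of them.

the agenda, the approval, the budget email, the calendar invite, the out-of-office reply, the reply from legal, the revised draft, the vendor quote

Directly stated before the status update: the agenda, the reply from legal, and the revised draft.
The approval reaches the status update via the approval → the reply from legal → the status update.
The budget email reaches the status update via the budget email → the revised draft → the status update.
The calendar invite reaches the status update via the calendar invite → the revised draft → the status update.
Likewise the out-of-office reply and the vendor quote each reach the status update by chaining the stated constraints.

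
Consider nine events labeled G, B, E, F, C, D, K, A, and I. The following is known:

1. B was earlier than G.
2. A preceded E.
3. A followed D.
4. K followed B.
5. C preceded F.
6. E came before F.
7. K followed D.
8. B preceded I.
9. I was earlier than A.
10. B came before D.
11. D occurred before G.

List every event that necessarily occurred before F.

Directly stated before F: C and E.
A reaches F via A → E → F.
B reaches F via B → D → A → E → F.
D reaches F via D → A → E → F.
Likewise I reaches F by chaining the stated constraints.

A, B, C, D, E, I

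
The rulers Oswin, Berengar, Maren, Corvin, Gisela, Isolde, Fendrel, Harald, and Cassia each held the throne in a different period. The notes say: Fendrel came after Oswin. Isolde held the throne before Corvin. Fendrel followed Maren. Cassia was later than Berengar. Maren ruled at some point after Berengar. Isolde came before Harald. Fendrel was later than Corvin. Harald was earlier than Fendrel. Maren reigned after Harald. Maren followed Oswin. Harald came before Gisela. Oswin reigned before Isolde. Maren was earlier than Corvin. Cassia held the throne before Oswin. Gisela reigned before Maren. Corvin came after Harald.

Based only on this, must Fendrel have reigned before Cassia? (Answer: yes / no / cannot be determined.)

no

Tracing the constraints gives Cassia → Oswin → Fendrel, so Cassia must come before Fendrel.
That means Fendrel cannot be before Cassia.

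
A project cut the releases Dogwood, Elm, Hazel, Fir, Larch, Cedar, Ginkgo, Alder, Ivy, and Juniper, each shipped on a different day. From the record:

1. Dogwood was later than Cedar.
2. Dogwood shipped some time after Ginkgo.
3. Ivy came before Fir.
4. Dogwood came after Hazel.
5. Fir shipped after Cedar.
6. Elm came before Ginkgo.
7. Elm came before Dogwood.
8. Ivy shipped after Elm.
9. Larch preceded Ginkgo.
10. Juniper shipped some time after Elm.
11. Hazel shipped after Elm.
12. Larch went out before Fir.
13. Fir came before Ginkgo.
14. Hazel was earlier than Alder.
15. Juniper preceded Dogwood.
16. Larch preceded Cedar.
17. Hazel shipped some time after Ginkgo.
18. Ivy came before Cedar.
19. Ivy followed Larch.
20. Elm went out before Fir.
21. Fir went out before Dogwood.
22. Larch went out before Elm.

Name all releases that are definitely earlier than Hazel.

Directly stated before Hazel: Elm and Ginkgo.
Cedar reaches Hazel via Cedar → Fir → Ginkgo → Hazel.
Fir reaches Hazel via Fir → Ginkgo → Hazel.
Ivy reaches Hazel via Ivy → Fir → Ginkgo → Hazel.
Likewise Larch reaches Hazel by chaining the stated constraints.

Cedar, Elm, Fir, Ginkgo, Ivy, Larch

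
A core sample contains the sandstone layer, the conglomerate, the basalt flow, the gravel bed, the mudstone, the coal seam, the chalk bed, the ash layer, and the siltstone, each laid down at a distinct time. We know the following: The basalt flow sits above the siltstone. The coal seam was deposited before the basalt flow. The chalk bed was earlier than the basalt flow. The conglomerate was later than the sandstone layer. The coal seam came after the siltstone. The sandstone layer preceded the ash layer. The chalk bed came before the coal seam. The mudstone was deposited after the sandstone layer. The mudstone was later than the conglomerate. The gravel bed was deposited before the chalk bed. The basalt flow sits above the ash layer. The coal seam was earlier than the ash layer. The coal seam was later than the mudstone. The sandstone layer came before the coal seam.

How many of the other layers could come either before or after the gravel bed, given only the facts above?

4

Forced after the gravel bed: the ash layer, the basalt flow, the chalk bed, and the coal seam.
That leaves the conglomerate, the mudstone, the sandstone layer, and the siltstone with no forced order relative to the gravel bed — 4.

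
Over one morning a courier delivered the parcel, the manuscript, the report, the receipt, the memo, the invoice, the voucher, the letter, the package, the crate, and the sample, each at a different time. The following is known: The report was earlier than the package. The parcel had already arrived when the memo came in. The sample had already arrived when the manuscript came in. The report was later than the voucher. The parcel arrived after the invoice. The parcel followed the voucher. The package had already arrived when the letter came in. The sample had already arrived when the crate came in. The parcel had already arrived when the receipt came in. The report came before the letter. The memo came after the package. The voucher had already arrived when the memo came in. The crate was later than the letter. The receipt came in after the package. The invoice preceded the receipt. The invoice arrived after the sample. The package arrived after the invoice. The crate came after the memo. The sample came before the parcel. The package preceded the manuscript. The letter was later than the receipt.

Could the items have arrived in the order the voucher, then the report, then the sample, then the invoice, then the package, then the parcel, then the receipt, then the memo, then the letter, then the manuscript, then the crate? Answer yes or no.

Check each stated constraint against the proposed order — e.g. the sample is ahead of the manuscript; the sample is ahead of the crate. Every pair is in the required order; nothing is violated.

yes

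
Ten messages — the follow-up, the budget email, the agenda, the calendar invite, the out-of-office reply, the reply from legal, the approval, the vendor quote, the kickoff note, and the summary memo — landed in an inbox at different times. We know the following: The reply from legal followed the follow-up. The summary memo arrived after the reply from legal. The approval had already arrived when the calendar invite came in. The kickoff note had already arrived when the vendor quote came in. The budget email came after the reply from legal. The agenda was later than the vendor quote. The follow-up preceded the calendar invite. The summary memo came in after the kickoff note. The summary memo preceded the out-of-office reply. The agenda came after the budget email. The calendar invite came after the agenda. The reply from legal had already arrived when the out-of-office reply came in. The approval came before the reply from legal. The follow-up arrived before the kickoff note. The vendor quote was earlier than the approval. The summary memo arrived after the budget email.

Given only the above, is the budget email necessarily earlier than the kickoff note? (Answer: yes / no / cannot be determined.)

Tracing the constraints gives the kickoff note → the vendor quote → the approval → the reply from legal → the budget email, so the kickoff note must come before the budget email.
That means the budget email cannot be before the kickoff note.

no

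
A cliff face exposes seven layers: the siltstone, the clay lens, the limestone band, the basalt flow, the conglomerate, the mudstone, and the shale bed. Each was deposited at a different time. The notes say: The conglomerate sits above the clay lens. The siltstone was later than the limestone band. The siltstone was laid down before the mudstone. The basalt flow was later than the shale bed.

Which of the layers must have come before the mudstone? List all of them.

Directly stated before the mudstone: the siltstone.
The limestone band reaches the mudstone via the limestone band → the siltstone → the mudstone.

the limestone band, the siltstone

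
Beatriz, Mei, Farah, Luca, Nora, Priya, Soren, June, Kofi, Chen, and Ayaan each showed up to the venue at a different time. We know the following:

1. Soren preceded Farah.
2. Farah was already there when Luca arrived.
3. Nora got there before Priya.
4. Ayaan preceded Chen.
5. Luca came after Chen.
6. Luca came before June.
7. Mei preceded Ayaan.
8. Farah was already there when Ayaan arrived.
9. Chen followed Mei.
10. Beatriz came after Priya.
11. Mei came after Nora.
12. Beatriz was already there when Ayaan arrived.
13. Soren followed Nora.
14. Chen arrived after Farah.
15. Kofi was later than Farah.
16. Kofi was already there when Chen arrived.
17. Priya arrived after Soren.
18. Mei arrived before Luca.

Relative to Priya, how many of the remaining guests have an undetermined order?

Forced before Priya: Nora and Soren; forced after Priya: Ayaan, Beatriz, Chen, June, and Luca.
That leaves Farah, Kofi, and Mei with no forced order relative to Priya — 3.

3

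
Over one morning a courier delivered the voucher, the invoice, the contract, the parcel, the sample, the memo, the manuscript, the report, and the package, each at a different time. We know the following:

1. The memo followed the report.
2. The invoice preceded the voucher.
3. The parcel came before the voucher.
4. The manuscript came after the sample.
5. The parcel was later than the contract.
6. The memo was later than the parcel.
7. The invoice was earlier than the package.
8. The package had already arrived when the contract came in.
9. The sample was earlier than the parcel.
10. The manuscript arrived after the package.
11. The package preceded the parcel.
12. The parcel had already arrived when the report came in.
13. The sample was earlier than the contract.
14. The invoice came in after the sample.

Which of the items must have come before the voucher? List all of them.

the contract, the invoice, the package, the parcel, the sample

Directly stated before the voucher: the invoice and the parcel.
The contract reaches the voucher via the contract → the parcel → the voucher.
The package reaches the voucher via the package → the parcel → the voucher.
The sample reaches the voucher via the sample → the invoice → the voucher.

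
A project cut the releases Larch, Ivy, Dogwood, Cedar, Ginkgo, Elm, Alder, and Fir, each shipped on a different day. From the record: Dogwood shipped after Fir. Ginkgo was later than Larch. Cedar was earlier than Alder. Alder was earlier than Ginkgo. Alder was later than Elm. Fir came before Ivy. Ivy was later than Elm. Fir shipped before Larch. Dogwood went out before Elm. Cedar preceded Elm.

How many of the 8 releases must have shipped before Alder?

4

Directly stated before Alder: Cedar and Elm.
Dogwood reaches Alder via Dogwood → Elm → Alder.
Fir reaches Alder via Fir → Dogwood → Elm → Alder.
No chain forces Ivy (or any of the others) ahead of Alder.
That's Cedar, Dogwood, Elm, and Fir — 4 in all.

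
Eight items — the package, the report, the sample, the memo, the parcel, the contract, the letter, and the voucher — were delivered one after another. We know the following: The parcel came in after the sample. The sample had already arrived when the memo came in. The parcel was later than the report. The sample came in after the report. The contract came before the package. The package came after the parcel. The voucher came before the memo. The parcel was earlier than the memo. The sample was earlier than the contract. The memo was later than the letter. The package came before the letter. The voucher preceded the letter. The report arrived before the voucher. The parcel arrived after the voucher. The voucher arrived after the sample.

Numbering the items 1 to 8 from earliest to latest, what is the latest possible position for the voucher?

The voucher must come before the letter, the memo, the package, and the parcel — 4 items forced after it.
Everything else can be placed before the voucher in some valid order, so the voucher can sit as late as position 8 − 4 = 4.

4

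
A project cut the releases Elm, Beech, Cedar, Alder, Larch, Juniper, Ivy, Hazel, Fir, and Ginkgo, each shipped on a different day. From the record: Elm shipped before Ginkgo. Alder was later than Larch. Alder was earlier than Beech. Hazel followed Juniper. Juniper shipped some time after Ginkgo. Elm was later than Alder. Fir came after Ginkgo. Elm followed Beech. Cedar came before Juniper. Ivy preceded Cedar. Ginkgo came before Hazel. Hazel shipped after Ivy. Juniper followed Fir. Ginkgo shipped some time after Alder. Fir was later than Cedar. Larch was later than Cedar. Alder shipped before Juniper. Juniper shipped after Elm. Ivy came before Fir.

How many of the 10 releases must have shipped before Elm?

5

Directly stated before Elm: Alder and Beech.
Cedar reaches Elm via Cedar → Larch → Alder → Elm.
Ivy reaches Elm via Ivy → Cedar → Larch → Alder → Elm.
Larch reaches Elm via Larch → Alder → Elm.
No chain forces Ginkgo (or any of the others) ahead of Elm.
That's Alder, Beech, Cedar, Ivy, and Larch — 5 in all.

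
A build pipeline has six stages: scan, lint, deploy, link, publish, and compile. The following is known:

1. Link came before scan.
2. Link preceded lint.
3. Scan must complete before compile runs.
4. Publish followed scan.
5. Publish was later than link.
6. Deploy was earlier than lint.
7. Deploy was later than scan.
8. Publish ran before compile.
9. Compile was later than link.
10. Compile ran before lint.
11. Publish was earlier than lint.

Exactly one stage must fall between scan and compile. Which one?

Tracing the constraints gives scan → publish → compile, so publish sits after scan and before compile.
No other stage is forced both after scan and before compile.

publish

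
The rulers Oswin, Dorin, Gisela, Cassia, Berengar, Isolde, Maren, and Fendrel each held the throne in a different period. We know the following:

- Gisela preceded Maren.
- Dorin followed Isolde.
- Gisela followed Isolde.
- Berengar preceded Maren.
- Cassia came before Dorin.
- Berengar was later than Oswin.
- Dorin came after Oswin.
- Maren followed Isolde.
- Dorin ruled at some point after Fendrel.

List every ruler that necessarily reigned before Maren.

Directly stated before Maren: Berengar, Gisela, and Isolde.
Oswin reaches Maren via Oswin → Berengar → Maren.
No chain forces Dorin (or any of the others) ahead of Maren.

Berengar, Gisela, Isolde, Oswin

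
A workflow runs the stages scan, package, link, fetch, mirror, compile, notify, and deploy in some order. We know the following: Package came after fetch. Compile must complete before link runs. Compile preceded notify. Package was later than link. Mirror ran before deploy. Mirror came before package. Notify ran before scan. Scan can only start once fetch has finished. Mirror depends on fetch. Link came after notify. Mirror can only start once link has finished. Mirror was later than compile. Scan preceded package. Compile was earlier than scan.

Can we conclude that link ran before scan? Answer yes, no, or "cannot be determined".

cannot be determined

No chain of stated constraints runs from link to scan, and none runs from scan to link either.
So the relative order of link and scan is not fixed by the given facts.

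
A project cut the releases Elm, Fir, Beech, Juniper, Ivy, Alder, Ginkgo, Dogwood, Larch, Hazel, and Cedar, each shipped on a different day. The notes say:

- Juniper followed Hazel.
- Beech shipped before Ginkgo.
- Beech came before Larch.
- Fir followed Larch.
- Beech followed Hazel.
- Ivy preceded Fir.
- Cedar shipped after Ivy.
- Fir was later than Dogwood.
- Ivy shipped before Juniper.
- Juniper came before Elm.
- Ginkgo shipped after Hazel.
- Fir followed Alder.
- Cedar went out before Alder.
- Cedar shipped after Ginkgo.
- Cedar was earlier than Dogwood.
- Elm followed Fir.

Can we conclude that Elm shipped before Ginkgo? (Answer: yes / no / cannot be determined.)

no

Tracing the constraints gives Ginkgo → Cedar → Dogwood → Fir → Elm, so Ginkgo must come before Elm.
That means Elm cannot be before Ginkgo.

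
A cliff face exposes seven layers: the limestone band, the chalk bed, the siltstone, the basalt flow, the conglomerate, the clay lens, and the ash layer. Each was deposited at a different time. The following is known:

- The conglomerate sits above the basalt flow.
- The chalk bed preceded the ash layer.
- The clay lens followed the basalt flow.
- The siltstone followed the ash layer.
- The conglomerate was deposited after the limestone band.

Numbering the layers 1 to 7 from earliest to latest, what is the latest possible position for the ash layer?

The ash layer must come before the siltstone — 1 layer forced after it.
Everything else can be placed before the ash layer in some valid order, so the ash layer can sit as late as position 7 − 1 = 6.

6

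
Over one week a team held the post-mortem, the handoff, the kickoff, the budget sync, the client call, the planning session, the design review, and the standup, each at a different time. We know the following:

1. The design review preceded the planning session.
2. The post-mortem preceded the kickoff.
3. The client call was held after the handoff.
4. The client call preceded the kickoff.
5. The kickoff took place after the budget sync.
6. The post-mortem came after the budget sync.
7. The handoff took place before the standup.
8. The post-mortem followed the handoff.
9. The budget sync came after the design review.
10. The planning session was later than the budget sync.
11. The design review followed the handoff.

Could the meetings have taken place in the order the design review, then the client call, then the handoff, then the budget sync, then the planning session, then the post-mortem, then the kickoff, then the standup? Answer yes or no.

no

The constraints require the handoff before the design review, but in the proposed sequence the design review appears ahead of the handoff. That one violation is enough.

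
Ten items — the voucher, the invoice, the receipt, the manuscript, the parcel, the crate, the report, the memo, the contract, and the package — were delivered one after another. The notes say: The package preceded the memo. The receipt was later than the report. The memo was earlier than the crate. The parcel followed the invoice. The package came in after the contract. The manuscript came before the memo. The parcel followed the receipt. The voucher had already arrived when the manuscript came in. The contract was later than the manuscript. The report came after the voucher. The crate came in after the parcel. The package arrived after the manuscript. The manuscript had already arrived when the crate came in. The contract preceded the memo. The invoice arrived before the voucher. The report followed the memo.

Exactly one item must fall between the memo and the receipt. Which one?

Tracing the constraints gives the memo → the report → the receipt, so the report sits after the memo and before the receipt.
No other item is forced both after the memo and before the receipt.

the report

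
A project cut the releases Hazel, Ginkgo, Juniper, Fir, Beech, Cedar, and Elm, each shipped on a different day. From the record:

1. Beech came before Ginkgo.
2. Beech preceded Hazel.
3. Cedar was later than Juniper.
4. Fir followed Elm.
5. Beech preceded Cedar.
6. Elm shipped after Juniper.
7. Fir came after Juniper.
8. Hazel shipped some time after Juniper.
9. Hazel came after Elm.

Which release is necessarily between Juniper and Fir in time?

Tracing the constraints gives Juniper → Elm → Fir, so Elm sits after Juniper and before Fir.
No other release is forced both after Juniper and before Fir.

Elm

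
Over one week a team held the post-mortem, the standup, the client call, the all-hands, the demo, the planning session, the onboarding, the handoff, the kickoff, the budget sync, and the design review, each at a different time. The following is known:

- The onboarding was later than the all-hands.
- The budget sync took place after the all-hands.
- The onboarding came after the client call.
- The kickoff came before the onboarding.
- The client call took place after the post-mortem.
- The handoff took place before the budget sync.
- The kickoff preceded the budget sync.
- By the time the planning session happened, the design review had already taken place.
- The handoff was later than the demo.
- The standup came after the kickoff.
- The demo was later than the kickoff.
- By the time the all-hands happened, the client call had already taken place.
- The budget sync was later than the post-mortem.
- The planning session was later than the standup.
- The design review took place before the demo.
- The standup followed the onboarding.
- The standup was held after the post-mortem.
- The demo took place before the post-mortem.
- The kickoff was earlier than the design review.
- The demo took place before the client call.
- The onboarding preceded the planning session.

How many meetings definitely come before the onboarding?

Directly stated before the onboarding: the all-hands, the client call, and the kickoff.
The demo reaches the onboarding via the demo → the client call → the onboarding.
The design review reaches the onboarding via the design review → the demo → the client call → the onboarding.
The post-mortem reaches the onboarding via the post-mortem → the client call → the onboarding.
That's the all-hands, the client call, the demo, the design review, the kickoff, and the post-mortem — 6 in all.

6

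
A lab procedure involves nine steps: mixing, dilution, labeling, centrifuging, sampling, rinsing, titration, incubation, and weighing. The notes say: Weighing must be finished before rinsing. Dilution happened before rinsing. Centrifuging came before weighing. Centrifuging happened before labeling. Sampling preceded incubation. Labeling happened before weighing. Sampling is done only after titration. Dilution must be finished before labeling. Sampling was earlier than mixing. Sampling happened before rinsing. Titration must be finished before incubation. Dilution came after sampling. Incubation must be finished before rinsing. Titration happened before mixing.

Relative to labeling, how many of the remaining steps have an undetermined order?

Forced before labeling: centrifuging, dilution, sampling, and titration; forced after labeling: rinsing and weighing.
That leaves incubation and mixing with no forced order relative to labeling — 2.

2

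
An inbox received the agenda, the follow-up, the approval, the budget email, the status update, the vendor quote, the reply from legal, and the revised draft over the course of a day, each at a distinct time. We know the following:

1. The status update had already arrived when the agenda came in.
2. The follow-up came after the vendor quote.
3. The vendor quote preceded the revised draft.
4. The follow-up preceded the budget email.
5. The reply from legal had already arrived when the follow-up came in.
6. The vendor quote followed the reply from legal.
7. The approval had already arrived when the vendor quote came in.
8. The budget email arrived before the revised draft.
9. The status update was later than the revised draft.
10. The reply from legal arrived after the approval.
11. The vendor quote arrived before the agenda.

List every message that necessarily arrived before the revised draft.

Directly stated before the revised draft: the budget email and the vendor quote.
The approval reaches the revised draft via the approval → the vendor quote → the revised draft.
The follow-up reaches the revised draft via the follow-up → the budget email → the revised draft.
The reply from legal reaches the revised draft via the reply from legal → the vendor quote → the revised draft.
No chain forces the agenda (or any of the others) ahead of the revised draft.

the approval, the budget email, the follow-up, the reply from legal, the vendor quote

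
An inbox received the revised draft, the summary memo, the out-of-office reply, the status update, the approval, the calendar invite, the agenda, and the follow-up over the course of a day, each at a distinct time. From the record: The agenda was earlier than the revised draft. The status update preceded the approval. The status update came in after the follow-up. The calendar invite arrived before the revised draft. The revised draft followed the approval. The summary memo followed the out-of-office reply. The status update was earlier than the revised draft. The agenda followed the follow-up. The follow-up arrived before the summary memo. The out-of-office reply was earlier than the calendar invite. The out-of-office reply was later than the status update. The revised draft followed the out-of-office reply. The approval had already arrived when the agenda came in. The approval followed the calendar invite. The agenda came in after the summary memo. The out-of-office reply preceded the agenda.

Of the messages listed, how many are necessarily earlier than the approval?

4

Directly stated before the approval: the calendar invite and the status update.
The follow-up reaches the approval via the follow-up → the status update → the approval.
The out-of-office reply reaches the approval via the out-of-office reply → the calendar invite → the approval.
No chain forces the revised draft (or any of the others) ahead of the approval.
That's the calendar invite, the follow-up, the out-of-office reply, and the status update — 4 in all.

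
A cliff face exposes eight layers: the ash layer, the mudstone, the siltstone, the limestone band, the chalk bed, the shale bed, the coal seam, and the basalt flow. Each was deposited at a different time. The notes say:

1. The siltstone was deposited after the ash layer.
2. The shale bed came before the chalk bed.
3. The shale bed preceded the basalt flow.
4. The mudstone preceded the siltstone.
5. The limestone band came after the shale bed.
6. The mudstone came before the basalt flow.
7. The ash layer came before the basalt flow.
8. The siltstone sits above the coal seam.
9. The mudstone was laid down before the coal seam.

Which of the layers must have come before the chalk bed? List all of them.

the shale bed

Directly stated before the chalk bed: the shale bed.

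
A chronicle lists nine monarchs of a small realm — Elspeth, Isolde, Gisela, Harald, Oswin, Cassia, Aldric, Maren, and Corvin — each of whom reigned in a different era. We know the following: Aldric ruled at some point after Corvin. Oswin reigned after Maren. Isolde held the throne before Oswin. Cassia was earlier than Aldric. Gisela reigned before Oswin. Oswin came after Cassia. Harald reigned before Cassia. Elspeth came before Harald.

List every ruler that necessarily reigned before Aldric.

Directly stated before Aldric: Cassia and Corvin.
Elspeth reaches Aldric via Elspeth → Harald → Cassia → Aldric.
Harald reaches Aldric via Harald → Cassia → Aldric.
No chain forces Isolde (or any of the others) ahead of Aldric.

Cassia, Corvin, Elspeth, Harald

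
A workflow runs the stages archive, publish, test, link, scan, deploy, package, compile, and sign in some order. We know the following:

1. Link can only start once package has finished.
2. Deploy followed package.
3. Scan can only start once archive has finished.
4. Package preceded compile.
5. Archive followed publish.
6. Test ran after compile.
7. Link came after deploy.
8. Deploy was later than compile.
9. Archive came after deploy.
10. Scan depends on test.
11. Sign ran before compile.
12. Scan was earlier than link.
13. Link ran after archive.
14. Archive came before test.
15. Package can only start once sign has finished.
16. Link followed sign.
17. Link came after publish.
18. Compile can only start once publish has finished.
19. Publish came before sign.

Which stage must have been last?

Every other stage has a chain of constraints placing it before link, so link is last.

link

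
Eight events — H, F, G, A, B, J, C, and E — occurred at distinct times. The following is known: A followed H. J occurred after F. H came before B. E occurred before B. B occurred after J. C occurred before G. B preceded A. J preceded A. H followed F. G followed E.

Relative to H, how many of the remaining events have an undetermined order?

4

Forced before H: F; forced after H: A and B.
That leaves C, E, G, and J with no forced order relative to H — 4.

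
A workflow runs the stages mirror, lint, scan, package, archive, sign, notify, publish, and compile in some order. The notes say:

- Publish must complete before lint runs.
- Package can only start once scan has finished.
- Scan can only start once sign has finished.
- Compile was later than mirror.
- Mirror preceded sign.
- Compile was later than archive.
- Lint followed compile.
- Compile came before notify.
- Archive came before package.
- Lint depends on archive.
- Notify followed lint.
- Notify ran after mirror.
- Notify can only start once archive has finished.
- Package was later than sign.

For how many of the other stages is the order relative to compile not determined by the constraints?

4

Forced before compile: archive and mirror; forced after compile: lint and notify.
That leaves package, publish, scan, and sign with no forced order relative to compile — 4.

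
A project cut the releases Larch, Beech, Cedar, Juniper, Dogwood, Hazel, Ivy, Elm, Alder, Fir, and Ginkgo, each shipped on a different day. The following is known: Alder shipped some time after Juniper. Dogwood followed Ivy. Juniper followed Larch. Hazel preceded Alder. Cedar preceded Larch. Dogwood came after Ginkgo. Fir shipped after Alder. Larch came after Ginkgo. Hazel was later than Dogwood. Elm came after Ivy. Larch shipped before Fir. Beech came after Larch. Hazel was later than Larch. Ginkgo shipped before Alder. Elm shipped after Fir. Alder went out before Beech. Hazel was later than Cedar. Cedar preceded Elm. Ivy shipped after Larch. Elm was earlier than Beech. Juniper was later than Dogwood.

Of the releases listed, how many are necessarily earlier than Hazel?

5

Directly stated before Hazel: Cedar, Dogwood, and Larch.
Ginkgo reaches Hazel via Ginkgo → Larch → Hazel.
Ivy reaches Hazel via Ivy → Dogwood → Hazel.
No chain forces Juniper (or any of the others) ahead of Hazel.
That's Cedar, Dogwood, Ginkgo, Ivy, and Larch — 5 in all.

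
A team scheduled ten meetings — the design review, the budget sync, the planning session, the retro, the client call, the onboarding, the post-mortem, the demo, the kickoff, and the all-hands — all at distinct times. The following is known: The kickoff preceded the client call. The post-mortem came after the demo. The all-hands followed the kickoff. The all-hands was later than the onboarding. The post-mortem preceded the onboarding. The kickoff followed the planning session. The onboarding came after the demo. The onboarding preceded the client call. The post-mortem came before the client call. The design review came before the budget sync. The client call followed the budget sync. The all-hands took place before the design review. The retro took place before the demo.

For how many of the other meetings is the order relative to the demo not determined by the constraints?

2

Forced before the demo: the retro; forced after the demo: the all-hands, the budget sync, the client call, the design review, the onboarding, and the post-mortem.
That leaves the kickoff and the planning session with no forced order relative to the demo — 2.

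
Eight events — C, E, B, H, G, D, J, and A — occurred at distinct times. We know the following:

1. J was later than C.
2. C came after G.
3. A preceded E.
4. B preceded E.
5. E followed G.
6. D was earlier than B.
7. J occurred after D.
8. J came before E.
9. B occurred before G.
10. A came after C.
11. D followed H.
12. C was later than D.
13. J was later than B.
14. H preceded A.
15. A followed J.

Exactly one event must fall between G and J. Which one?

Tracing the constraints gives G → C → J, so C sits after G and before J.
No other event is forced both after G and before J.

C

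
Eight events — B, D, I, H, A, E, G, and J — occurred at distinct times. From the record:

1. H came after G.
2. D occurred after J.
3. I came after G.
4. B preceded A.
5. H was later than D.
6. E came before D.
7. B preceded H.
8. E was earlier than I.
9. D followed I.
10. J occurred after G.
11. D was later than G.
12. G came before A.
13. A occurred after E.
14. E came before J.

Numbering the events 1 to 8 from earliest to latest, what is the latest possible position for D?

D must come before H — 1 event forced after it.
Everything else can be placed before D in some valid order, so D can sit as late as position 8 − 1 = 7.

7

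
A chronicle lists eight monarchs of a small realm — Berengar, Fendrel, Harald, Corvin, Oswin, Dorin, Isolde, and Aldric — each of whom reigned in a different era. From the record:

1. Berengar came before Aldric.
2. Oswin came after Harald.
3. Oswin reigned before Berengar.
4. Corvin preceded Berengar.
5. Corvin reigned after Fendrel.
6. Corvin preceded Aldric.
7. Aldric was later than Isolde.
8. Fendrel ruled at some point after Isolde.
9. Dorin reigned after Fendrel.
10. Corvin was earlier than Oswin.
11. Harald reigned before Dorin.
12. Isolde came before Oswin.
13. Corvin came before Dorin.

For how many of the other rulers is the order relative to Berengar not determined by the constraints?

1

Forced before Berengar: Corvin, Fendrel, Harald, Isolde, and Oswin; forced after Berengar: Aldric.
That leaves Dorin with no forced order relative to Berengar — 1.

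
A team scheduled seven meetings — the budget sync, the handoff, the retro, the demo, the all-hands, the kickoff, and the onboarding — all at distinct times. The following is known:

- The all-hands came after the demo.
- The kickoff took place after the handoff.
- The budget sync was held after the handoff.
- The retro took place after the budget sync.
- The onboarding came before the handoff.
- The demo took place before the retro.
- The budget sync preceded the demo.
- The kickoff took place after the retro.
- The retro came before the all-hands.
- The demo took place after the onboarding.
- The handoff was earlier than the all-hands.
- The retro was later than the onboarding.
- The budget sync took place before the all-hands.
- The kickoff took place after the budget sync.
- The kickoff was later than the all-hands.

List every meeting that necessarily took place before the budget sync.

the handoff, the onboarding

Directly stated before the budget sync: the handoff.
The onboarding reaches the budget sync via the onboarding → the handoff → the budget sync.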